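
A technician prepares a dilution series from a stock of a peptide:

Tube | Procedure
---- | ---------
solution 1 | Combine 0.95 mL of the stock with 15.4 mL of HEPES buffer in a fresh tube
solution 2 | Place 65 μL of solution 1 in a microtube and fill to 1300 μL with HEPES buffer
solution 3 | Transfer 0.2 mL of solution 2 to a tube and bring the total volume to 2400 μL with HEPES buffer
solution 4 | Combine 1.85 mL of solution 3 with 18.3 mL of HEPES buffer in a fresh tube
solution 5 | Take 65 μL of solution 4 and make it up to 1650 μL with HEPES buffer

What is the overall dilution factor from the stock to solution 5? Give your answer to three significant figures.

1.14 × 10^6

Step 1: 0.95 mL + 15.4 mL = 16.35 mL total → factor 16.35/0.95 = 17.211
Step 2: 65 μL brought to 1300 μL → factor 1300/65 = 20
Step 3: 0.2 mL brought to 2400 μL → factor 2.4/0.2 = 12
Step 4: 1.85 mL + 18.3 mL = 20.15 mL total → factor 20.15/1.85 = 10.892
Step 5: 65 μL brought to 1650 μL → factor 1650/65 = 25.385
Overall dilution factor = 17.211 × 20 × 12 × 10.892 × 25.385 = 1.142 × 10^6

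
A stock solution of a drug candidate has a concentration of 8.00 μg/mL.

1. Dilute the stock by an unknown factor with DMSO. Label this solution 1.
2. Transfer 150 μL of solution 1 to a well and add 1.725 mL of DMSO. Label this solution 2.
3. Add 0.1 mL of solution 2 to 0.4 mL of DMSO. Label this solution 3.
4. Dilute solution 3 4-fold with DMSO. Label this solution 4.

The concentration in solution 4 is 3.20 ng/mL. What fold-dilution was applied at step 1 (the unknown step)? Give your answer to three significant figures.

Step 1: unknown factor x
Step 2: 150 μL + 1.725 mL = 1875 μL total → factor 1875/150 = 12.5
Step 3: 0.1 mL + 0.4 mL = 0.5 mL total → factor 0.5/0.1 = 5
Step 4: 4-fold → factor 4
Product of known-step factors = 250
Overall factor = 8.00 μg/mL / (3.20 ng/mL) = 2500
x = 2500 / 250 = 10.0

10.0-fold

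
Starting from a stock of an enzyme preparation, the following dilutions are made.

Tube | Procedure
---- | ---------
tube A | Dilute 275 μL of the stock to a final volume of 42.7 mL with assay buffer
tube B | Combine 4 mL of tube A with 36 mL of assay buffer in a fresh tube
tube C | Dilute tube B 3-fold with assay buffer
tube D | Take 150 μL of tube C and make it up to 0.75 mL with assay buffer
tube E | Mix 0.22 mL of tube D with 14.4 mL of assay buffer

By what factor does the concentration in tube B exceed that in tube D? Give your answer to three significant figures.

15.0

Step 1: 275 μL brought to 42.7 mL → factor 42700/275 = 155.27
Step 2: 4 mL + 36 mL = 40 mL total → factor 40/4 = 10
Step 3: 3-fold → factor 3
Step 4: 150 μL brought to 0.75 mL → factor 750/150 = 5
Dilution factor to tube B = 1552.7; to tube D = 23291
[tube B]/[tube D] = (factor to tube D)/(factor to tube B) = 23291/1552.7 = 15.0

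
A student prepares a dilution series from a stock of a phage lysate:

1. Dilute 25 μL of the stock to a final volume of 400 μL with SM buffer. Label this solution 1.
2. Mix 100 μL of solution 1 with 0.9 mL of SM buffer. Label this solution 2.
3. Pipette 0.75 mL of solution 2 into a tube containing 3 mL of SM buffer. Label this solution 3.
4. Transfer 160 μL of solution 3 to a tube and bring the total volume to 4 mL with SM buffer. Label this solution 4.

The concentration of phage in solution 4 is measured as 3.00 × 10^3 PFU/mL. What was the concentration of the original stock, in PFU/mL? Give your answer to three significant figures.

6.00 × 10^7 PFU/mL

Step 1: 25 μL brought to 400 μL → factor 400/25 = 16
Step 2: 100 μL + 0.9 mL = 1000 μL total → factor 1000/100 = 10
Step 3: 0.75 mL + 3 mL = 3.75 mL total → factor 3.75/0.75 = 5
Step 4: 160 μL brought to 4 mL → factor 4000/160 = 25
Overall dilution factor = 16 × 10 × 5 × 25 = 20000
Stock = 3.00 × 10^3 PFU/mL × 20000 = 6.00 × 10^7 PFU/mL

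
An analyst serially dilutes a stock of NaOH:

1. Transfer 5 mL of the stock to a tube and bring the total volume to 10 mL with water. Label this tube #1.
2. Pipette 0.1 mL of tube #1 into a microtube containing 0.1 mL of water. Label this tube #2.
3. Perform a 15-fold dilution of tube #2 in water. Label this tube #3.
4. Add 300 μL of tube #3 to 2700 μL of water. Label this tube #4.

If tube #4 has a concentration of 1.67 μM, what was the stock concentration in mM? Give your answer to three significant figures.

1.00 mM

Step 1: 5 mL brought to 10 mL → factor 10/5 = 2
Step 2: 0.1 mL + 0.1 mL = 0.2 mL total → factor 0.2/0.1 = 2
Step 3: 15-fold → factor 15
Step 4: 300 μL + 2700 μL = 3000 μL total → factor 3000/300 = 10
Overall dilution factor = 2 × 2 × 15 × 10 = 600
Stock = 1.67 μM × 600 = 1002 μM = 1.00 mM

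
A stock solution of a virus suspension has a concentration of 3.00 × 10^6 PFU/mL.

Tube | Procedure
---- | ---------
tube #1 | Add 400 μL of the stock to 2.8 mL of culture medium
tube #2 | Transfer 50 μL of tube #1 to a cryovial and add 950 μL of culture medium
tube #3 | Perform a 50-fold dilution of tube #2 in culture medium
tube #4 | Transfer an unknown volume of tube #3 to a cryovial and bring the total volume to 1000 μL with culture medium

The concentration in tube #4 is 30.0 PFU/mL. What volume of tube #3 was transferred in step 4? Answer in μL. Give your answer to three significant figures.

80.0 μL

Step 1: 400 μL + 2.8 mL = 3200 μL total → factor 3200/400 = 8
Step 2: 50 μL + 950 μL = 1000 μL total → factor 1000/50 = 20
Step 3: 50-fold → factor 50
Step 4: v brought to 1000 μL → factor = 1000 μL/v
Product of known-step factors = 8000
Overall factor = 3.00 × 10^6 PFU/mL / (30.0 PFU/mL) = 1 × 10^5
Step-4 factor = 1 × 10^5 / 8000 = 12.5
v = 1000 μL / 12.5 = 80.0 μL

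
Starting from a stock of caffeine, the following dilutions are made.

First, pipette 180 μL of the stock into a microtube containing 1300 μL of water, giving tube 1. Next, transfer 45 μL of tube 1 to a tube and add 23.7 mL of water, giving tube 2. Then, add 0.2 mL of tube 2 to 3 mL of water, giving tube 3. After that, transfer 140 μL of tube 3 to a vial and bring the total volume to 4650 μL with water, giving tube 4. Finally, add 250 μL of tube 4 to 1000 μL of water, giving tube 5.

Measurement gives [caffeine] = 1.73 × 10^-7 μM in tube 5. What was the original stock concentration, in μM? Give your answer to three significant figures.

Step 1: 180 μL + 1300 μL = 1480 μL total → factor 1480/180 = 8.2222
Step 2: 45 μL + 23.7 mL = 23745 μL total → factor 23745/45 = 527.67
Step 3: 0.2 mL + 3 mL = 3.2 mL total → factor 3.2/0.2 = 16
Step 4: 140 μL brought to 4650 μL → factor 4650/140 = 33.214
Step 5: 250 μL + 1000 μL = 1250 μL total → factor 1250/250 = 5
Overall dilution factor = 8.2222 × 527.67 × 16 × 33.214 × 5 = 1.1528 × 10^7
Stock = 1.73 × 10^-7 μM × 1.1528 × 10^7 = 1.99 μM

1.99 μM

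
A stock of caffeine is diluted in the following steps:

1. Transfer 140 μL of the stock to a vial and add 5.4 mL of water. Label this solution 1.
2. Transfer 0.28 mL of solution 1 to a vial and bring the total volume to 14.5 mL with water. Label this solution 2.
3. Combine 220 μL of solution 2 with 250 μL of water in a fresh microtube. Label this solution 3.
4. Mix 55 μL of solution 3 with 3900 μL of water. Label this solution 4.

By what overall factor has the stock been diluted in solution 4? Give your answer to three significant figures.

Step 1: 140 μL + 5.4 mL = 5540 μL total → factor 5540/140 = 39.571
Step 2: 0.28 mL brought to 14.5 mL → factor 14.5/0.28 = 51.786
Step 3: 220 μL + 250 μL = 470 μL total → factor 470/220 = 2.1364
Step 4: 55 μL + 3900 μL = 3955 μL total → factor 3955/55 = 71.909
Overall dilution factor = 39.571 × 51.786 × 2.1364 × 71.909 = 3.1481 × 10^5

3.15 × 10^5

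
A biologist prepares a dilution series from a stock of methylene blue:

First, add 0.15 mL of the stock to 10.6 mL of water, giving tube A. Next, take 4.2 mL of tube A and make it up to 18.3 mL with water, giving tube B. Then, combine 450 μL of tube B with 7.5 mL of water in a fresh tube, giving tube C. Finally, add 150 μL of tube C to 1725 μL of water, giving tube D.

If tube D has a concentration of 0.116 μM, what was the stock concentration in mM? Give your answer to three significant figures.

8.00 mM

Step 1: 0.15 mL + 10.6 mL = 10.75 mL total → factor 10.75/0.15 = 71.667
Step 2: 4.2 mL brought to 18.3 mL → factor 18.3/4.2 = 4.3571
Step 3: 450 μL + 7.5 mL = 7950 μL total → factor 7950/450 = 17.667
Step 4: 150 μL + 1725 μL = 1875 μL total → factor 1875/150 = 12.5
Overall dilution factor = 71.667 × 4.3571 × 17.667 × 12.5 = 68958
Stock = 0.116 μM × 68958 = 7999 μM = 8.00 mM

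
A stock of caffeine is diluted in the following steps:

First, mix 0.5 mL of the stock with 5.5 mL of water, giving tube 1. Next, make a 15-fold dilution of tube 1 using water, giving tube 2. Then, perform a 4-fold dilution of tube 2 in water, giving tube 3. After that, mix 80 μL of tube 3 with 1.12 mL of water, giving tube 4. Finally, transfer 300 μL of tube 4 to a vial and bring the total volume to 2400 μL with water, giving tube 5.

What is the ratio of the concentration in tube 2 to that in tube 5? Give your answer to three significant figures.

480

Step 1: 0.5 mL + 5.5 mL = 6 mL total → factor 6/0.5 = 12
Step 2: 15-fold → factor 15
Step 3: 4-fold → factor 4
Step 4: 80 μL + 1.12 mL = 1200 μL total → factor 1200/80 = 15
Step 5: 300 μL brought to 2400 μL → factor 2400/300 = 8
Dilution factor to tube 2 = 180; to tube 5 = 86400
[tube 2]/[tube 5] = (factor to tube 5)/(factor to tube 2) = 86400/180 = 480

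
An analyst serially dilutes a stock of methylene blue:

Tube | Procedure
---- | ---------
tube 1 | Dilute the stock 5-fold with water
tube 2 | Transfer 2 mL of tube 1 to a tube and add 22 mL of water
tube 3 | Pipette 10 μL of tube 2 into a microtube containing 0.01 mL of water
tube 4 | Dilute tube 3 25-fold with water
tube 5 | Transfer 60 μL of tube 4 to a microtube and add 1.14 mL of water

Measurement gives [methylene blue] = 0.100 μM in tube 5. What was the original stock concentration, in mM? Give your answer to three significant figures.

6.00 mM

Step 1: 5-fold → factor 5
Step 2: 2 mL + 22 mL = 24 mL total → factor 24/2 = 12
Step 3: 10 μL + 0.01 mL = 20 μL total → factor 20/10 = 2
Step 4: 25-fold → factor 25
Step 5: 60 μL + 1.14 mL = 1200 μL total → factor 1200/60 = 20
Overall dilution factor = 5 × 12 × 2 × 25 × 20 = 60000
Stock = 0.100 μM × 60000 = 6000 μM = 6.00 mM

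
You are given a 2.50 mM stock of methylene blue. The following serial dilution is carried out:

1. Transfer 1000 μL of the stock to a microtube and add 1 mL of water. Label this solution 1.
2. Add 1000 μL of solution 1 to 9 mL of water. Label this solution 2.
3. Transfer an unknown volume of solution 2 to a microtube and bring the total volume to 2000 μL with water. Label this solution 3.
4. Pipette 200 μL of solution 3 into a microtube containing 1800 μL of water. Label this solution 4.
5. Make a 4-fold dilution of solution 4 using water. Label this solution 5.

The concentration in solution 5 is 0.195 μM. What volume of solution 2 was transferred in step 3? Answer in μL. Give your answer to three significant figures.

Step 1: 1000 μL + 1 mL = 2000 μL total → factor 2000/1000 = 2
Step 2: 1000 μL + 9 mL = 10000 μL total → factor 10000/1000 = 10
Step 3: v brought to 2000 μL → factor = 2000 μL/v
Step 4: 200 μL + 1800 μL = 2000 μL total → factor 2000/200 = 10
Step 5: 4-fold → factor 4
Product of known-step factors = 800
Overall factor = 2.50 mM / (0.195 μM) = 12821
Step-3 factor = 12821 / 800 = 16.026
v = 2000 μL / 16.026 = 125 μL

125 μL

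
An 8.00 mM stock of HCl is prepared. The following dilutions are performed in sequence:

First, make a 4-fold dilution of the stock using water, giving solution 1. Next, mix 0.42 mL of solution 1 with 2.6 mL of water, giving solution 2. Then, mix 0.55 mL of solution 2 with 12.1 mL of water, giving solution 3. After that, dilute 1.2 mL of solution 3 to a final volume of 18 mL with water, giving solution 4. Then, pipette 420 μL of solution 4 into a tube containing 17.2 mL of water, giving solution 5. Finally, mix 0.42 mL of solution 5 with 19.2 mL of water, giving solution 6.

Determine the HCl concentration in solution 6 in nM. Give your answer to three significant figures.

Step 1: 4-fold → factor 4
Step 2: 0.42 mL + 2.6 mL = 3.02 mL total → factor 3.02/0.42 = 7.1905
Step 3: 0.55 mL + 12.1 mL = 12.65 mL total → factor 12.65/0.55 = 23
Step 4: 1.2 mL brought to 18 mL → factor 18/1.2 = 15
Step 5: 420 μL + 17.2 mL = 17620 μL total → factor 17620/420 = 41.952
Step 6: 0.42 mL + 19.2 mL = 19.62 mL total → factor 19.62/0.42 = 46.714
Overall dilution factor = 4 × 7.1905 × 23 × 15 × 41.952 × 46.714 = 1.9447 × 10^7
Final = 8.00 mM / 1.9447 × 10^7 = 4.114 × 10^-7 mM = 0.411 nM

0.411 nM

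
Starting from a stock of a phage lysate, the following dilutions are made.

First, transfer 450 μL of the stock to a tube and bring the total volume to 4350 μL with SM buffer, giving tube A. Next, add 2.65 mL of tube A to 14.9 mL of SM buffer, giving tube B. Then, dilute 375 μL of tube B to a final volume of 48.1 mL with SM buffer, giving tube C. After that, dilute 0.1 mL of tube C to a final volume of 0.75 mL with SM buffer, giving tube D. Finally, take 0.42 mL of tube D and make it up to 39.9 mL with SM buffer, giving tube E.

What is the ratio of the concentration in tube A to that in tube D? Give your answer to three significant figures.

6.37 × 10^3

Step 1: 450 μL brought to 4350 μL → factor 4350/450 = 9.6667
Step 2: 2.65 mL + 14.9 mL = 17.55 mL total → factor 17.55/2.65 = 6.6226
Step 3: 375 μL brought to 48.1 mL → factor 48100/375 = 128.27
Step 4: 0.1 mL brought to 0.75 mL → factor 0.75/0.1 = 7.5
Dilution factor to tube A = 9.6667; to tube D = 61586
[tube A]/[tube D] = (factor to tube D)/(factor to tube A) = 61586/9.6667 = 6.37 × 10^3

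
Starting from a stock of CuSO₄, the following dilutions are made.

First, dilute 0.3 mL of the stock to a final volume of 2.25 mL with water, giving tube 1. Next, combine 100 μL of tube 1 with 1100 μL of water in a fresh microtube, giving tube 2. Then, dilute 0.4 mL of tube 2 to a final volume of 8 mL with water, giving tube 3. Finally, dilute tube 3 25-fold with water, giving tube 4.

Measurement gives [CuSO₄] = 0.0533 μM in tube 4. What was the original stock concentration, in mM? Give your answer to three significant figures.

Step 1: 0.3 mL brought to 2.25 mL → factor 2.25/0.3 = 7.5
Step 2: 100 μL + 1100 μL = 1200 μL total → factor 1200/100 = 12
Step 3: 0.4 mL brought to 8 mL → factor 8/0.4 = 20
Step 4: 25-fold → factor 25
Overall dilution factor = 7.5 × 12 × 20 × 25 = 45000
Stock = 0.0533 μM × 45000 = 2398 μM = 2.40 mM

2.40 mM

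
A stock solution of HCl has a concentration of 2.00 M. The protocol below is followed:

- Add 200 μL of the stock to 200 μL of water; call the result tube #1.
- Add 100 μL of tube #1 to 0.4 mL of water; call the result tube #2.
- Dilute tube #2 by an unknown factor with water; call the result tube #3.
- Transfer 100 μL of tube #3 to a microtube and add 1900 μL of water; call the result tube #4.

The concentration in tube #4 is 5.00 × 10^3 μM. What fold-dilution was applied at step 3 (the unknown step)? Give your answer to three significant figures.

Step 1: 200 μL + 200 μL = 400 μL total → factor 400/200 = 2
Step 2: 100 μL + 0.4 mL = 500 μL total → factor 500/100 = 5
Step 3: unknown factor x
Step 4: 100 μL + 1900 μL = 2000 μL total → factor 2000/100 = 20
Product of known-step factors = 200
Overall factor = 2.00 M / (5.00 × 10^3 μM) = 400
x = 400 / 200 = 2.00

2.00-fold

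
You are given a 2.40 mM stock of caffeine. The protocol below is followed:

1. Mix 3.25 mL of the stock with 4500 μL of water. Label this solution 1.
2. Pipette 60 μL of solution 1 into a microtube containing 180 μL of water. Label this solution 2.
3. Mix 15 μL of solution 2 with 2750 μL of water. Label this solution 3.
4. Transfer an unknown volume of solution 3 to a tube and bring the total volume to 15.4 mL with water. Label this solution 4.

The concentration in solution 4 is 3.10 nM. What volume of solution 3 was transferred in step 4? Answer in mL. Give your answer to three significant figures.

Step 1: 3.25 mL + 4500 μL = 7.75 mL total → factor 7.75/3.25 = 2.3846
Step 2: 60 μL + 180 μL = 240 μL total → factor 240/60 = 4
Step 3: 15 μL + 2750 μL = 2765 μL total → factor 2765/15 = 184.33
Step 4: v brought to 15.4 mL → factor = 15.4 mL/v
Product of known-step factors = 1758.3
Overall factor = 2.40 mM / (3.10 nM) = 7.7419 × 10^5
Step-4 factor = 7.7419 × 10^5 / 1758.3 = 440.32
v = 15.4 mL / 440.32 = 0.0350 mL

0.0350 mL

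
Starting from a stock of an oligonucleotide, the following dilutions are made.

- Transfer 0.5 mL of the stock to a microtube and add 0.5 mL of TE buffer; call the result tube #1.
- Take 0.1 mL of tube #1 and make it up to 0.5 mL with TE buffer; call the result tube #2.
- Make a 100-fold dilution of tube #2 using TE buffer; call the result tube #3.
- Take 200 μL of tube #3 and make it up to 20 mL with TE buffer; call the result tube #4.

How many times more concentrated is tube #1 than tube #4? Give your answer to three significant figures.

Step 1: 0.5 mL + 0.5 mL = 1 mL total → factor 1/0.5 = 2
Step 2: 0.1 mL brought to 0.5 mL → factor 0.5/0.1 = 5
Step 3: 100-fold → factor 100
Step 4: 200 μL brought to 20 mL → factor 20000/200 = 100
Dilution factor to tube #1 = 2; to tube #4 = 1 × 10^5
[tube #1]/[tube #4] = (factor to tube #4)/(factor to tube #1) = 1 × 10^5/2 = 5.00 × 10^4

5.00 × 10^4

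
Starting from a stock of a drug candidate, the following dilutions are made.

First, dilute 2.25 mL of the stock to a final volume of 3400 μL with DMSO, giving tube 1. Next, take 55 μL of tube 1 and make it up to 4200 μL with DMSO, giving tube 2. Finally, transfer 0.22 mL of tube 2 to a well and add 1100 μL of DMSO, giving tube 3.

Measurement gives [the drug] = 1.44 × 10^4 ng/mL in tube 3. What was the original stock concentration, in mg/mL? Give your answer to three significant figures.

9.97 mg/mL

Step 1: 2.25 mL brought to 3400 μL → factor 3.4/2.25 = 1.5111
Step 2: 55 μL brought to 4200 μL → factor 4200/55 = 76.364
Step 3: 0.22 mL + 1100 μL = 1.32 mL total → factor 1.32/0.22 = 6
Overall dilution factor = 1.5111 × 76.364 × 6 = 692.36
Stock = 1.44 × 10^4 ng/mL × 692.36 = 9.970 × 10^6 ng/mL = 9.97 mg/mL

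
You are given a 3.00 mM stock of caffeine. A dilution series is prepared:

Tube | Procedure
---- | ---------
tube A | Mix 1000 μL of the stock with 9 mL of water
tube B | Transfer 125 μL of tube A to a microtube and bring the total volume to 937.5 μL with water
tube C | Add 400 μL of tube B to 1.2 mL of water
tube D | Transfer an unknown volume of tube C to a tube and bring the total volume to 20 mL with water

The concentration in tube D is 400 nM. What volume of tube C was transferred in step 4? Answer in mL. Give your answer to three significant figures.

0.800 mL

Step 1: 1000 μL + 9 mL = 10000 μL total → factor 10000/1000 = 10
Step 2: 125 μL brought to 937.5 μL → factor 937.5/125 = 7.5
Step 3: 400 μL + 1.2 mL = 1600 μL total → factor 1600/400 = 4
Step 4: v brought to 20 mL → factor = 20 mL/v
Product of known-step factors = 300
Overall factor = 3.00 mM / (400 nM) = 7500
Step-4 factor = 7500 / 300 = 25
v = 20 mL / 25 = 0.800 mL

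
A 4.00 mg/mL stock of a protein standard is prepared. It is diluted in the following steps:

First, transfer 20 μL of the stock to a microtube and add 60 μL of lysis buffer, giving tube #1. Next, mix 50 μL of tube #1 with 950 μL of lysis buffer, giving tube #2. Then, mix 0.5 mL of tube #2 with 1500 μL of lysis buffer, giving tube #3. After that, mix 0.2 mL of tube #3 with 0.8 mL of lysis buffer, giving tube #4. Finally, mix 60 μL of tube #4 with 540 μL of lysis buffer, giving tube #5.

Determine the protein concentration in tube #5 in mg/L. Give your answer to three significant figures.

0.250 mg/L

Step 1: 20 μL + 60 μL = 80 μL total → factor 80/20 = 4
Step 2: 50 μL + 950 μL = 1000 μL total → factor 1000/50 = 20
Step 3: 0.5 mL + 1500 μL = 2 mL total → factor 2/0.5 = 4
Step 4: 0.2 mL + 0.8 mL = 1 mL total → factor 1/0.2 = 5
Step 5: 60 μL + 540 μL = 600 μL total → factor 600/60 = 10
Overall dilution factor = 4 × 20 × 4 × 5 × 10 = 16000
Final = 4.00 mg/mL / 16000 = 0.0002500 mg/mL = 0.250 mg/L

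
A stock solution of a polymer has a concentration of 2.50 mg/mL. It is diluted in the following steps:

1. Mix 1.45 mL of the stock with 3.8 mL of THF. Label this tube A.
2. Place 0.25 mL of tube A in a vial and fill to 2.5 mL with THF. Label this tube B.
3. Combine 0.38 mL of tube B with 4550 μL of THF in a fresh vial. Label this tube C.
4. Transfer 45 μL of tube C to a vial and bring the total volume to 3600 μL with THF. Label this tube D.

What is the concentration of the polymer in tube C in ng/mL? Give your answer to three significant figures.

5.32 × 10^3 ng/mL

Step 1: 1.45 mL + 3.8 mL = 5.25 mL total → factor 5.25/1.45 = 3.6207
Step 2: 0.25 mL brought to 2.5 mL → factor 2.5/0.25 = 10
Step 3: 0.38 mL + 4550 μL = 4.93 mL total → factor 4.93/0.38 = 12.974
Dilution factor through tube C = 3.6207 × 10 × 12.974 = 469.74
[tube C] = 2.50 mg/mL / 469.74 = 0.005322 mg/mL = 5.32 × 10^3 ng/mL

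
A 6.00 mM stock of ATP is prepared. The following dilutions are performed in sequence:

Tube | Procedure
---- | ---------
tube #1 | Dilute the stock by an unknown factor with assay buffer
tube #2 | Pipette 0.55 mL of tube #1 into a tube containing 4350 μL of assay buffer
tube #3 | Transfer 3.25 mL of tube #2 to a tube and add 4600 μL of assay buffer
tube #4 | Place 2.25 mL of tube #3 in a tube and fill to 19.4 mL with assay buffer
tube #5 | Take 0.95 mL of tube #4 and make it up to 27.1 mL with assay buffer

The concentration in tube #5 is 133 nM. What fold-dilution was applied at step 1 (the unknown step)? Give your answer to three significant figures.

Step 1: unknown factor x
Step 2: 0.55 mL + 4350 μL = 4.9 mL total → factor 4.9/0.55 = 8.9091
Step 3: 3.25 mL + 4600 μL = 7.85 mL total → factor 7.85/3.25 = 2.4154
Step 4: 2.25 mL brought to 19.4 mL → factor 19.4/2.25 = 8.6222
Step 5: 0.95 mL brought to 27.1 mL → factor 27.1/0.95 = 28.526
Product of known-step factors = 5292.8
Overall factor = 6.00 mM / (133 nM) = 45113
x = 45113 / 5292.8 = 8.52

8.52-fold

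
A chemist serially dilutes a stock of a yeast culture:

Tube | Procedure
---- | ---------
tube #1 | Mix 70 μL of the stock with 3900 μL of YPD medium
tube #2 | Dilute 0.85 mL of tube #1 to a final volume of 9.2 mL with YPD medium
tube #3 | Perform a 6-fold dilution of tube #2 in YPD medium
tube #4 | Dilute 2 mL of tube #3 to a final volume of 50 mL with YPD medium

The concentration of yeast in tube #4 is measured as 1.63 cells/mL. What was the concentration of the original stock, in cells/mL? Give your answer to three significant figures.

1.50 × 10^5 cells/mL

Step 1: 70 μL + 3900 μL = 3970 μL total → factor 3970/70 = 56.714
Step 2: 0.85 mL brought to 9.2 mL → factor 9.2/0.85 = 10.824
Step 3: 6-fold → factor 6
Step 4: 2 mL brought to 50 mL → factor 50/2 = 25
Overall dilution factor = 56.714 × 10.824 × 6 × 25 = 92077
Stock = 1.63 cells/mL × 92077 = 1.50 × 10^5 cells/mL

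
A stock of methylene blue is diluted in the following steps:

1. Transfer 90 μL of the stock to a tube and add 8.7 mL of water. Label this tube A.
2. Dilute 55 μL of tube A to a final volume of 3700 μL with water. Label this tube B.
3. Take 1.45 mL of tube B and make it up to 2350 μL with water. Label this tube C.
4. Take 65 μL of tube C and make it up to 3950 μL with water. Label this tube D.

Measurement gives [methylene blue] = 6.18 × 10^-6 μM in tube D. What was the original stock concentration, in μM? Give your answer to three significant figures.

4.00 μM

Step 1: 90 μL + 8.7 mL = 8790 μL total → factor 8790/90 = 97.667
Step 2: 55 μL brought to 3700 μL → factor 3700/55 = 67.273
Step 3: 1.45 mL brought to 2350 μL → factor 2.35/1.45 = 1.6207
Step 4: 65 μL brought to 3950 μL → factor 3950/65 = 60.769
Overall dilution factor = 97.667 × 67.273 × 1.6207 × 60.769 = 6.471 × 10^5
Stock = 6.18 × 10^-6 μM × 6.471 × 10^5 = 4.00 μM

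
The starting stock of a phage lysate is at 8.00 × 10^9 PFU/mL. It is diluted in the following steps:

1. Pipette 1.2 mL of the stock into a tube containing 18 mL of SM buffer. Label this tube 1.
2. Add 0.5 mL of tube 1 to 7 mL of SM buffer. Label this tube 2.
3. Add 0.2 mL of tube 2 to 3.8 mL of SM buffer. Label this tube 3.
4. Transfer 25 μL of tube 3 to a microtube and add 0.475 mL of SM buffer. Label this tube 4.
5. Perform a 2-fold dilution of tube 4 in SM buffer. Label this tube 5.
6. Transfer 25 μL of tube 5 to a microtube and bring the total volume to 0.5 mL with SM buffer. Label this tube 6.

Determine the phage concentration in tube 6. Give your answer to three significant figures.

Step 1: 1.2 mL + 18 mL = 19.2 mL total → factor 19.2/1.2 = 16
Step 2: 0.5 mL + 7 mL = 7.5 mL total → factor 7.5/0.5 = 15
Step 3: 0.2 mL + 3.8 mL = 4 mL total → factor 4/0.2 = 20
Step 4: 25 μL + 0.475 mL = 500 μL total → factor 500/25 = 20
Step 5: 2-fold → factor 2
Step 6: 25 μL brought to 0.5 mL → factor 500/25 = 20
Overall dilution factor = 16 × 15 × 20 × 20 × 2 × 20 = 3.84 × 10^6
Final = 8.00 × 10^9 PFU/mL / 3.84 × 10^6 = 2.08 × 10^3 PFU/mL

2.08 × 10^3 PFU/mL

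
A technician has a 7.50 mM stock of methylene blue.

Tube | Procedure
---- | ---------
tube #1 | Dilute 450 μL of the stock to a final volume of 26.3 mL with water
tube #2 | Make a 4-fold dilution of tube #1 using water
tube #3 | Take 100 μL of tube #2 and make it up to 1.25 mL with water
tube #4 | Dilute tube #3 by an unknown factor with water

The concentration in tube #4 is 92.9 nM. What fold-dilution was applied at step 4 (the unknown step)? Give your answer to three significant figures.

27.6-fold

Step 1: 450 μL brought to 26.3 mL → factor 26300/450 = 58.444
Step 2: 4-fold → factor 4
Step 3: 100 μL brought to 1.25 mL → factor 1250/100 = 12.5
Step 4: unknown factor x
Product of known-step factors = 2922.2
Overall factor = 7.50 mM / (92.9 nM) = 80732
x = 80732 / 2922.2 = 27.6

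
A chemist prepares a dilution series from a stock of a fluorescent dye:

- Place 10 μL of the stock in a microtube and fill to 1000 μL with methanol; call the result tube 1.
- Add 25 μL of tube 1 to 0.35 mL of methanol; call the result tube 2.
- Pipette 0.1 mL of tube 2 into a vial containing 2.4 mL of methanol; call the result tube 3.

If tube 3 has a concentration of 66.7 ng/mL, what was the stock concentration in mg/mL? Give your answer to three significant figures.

Step 1: 10 μL brought to 1000 μL → factor 1000/10 = 100
Step 2: 25 μL + 0.35 mL = 375 μL total → factor 375/25 = 15
Step 3: 0.1 mL + 2.4 mL = 2.5 mL total → factor 2.5/0.1 = 25
Overall dilution factor = 100 × 15 × 25 = 37500
Stock = 66.7 ng/mL × 37500 = 2.501 × 10^6 ng/mL = 2.50 mg/mL

2.50 mg/mL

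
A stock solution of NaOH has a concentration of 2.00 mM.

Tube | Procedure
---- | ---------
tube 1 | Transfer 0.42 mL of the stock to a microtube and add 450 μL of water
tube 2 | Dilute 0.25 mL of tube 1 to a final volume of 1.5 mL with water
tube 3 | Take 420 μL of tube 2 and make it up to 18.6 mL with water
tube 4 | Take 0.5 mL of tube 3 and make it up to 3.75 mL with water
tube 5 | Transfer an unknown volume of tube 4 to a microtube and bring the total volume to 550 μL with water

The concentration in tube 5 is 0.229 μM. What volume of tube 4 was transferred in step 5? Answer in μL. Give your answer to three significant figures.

Step 1: 0.42 mL + 450 μL = 0.87 mL total → factor 0.87/0.42 = 2.0714
Step 2: 0.25 mL brought to 1.5 mL → factor 1.5/0.25 = 6
Step 3: 420 μL brought to 18.6 mL → factor 18600/420 = 44.286
Step 4: 0.5 mL brought to 3.75 mL → factor 3.75/0.5 = 7.5
Step 5: v brought to 550 μL → factor = 550 μL/v
Product of known-step factors = 4128.1
Overall factor = 2.00 mM / (0.229 μM) = 8733.6
Step-5 factor = 8733.6 / 4128.1 = 2.1157
v = 550 μL / 2.1157 = 260 μL

260 μL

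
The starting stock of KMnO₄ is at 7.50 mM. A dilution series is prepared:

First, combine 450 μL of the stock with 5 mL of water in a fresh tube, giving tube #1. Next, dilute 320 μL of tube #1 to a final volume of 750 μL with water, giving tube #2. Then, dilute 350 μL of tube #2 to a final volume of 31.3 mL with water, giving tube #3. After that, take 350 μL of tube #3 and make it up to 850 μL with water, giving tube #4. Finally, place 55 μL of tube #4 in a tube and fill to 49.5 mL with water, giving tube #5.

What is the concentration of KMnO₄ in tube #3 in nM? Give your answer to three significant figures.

Step 1: 450 μL + 5 mL = 5450 μL total → factor 5450/450 = 12.111
Step 2: 320 μL brought to 750 μL → factor 750/320 = 2.3438
Step 3: 350 μL brought to 31.3 mL → factor 31300/350 = 89.429
Dilution factor through tube #3 = 12.111 × 2.3438 × 89.429 = 2538.5
[tube #3] = 7.50 mM / 2538.5 = 0.002955 mM = 2.95 × 10^3 nM

2.95 × 10^3 nM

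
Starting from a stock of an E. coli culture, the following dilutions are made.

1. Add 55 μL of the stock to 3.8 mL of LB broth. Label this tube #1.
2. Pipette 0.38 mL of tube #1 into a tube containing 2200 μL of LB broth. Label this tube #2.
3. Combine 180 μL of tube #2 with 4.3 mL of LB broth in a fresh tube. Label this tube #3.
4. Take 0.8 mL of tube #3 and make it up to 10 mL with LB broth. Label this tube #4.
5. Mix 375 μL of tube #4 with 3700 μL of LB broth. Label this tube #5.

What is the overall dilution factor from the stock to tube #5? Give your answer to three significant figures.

Step 1: 55 μL + 3.8 mL = 3855 μL total → factor 3855/55 = 70.091
Step 2: 0.38 mL + 2200 μL = 2.58 mL total → factor 2.58/0.38 = 6.7895
Step 3: 180 μL + 4.3 mL = 4480 μL total → factor 4480/180 = 24.889
Step 4: 0.8 mL brought to 10 mL → factor 10/0.8 = 12.5
Step 5: 375 μL + 3700 μL = 4075 μL total → factor 4075/375 = 10.867
Overall dilution factor = 70.091 × 6.7895 × 24.889 × 12.5 × 10.867 = 1.6088 × 10^6

1.61 × 10^6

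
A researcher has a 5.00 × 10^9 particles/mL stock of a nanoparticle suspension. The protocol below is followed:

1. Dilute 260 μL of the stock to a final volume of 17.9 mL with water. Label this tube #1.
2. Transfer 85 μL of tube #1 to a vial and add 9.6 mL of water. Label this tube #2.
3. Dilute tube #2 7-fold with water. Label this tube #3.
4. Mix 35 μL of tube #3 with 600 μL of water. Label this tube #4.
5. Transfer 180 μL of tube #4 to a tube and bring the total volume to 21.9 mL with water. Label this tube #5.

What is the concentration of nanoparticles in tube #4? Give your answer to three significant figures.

Step 1: 260 μL brought to 17.9 mL → factor 17900/260 = 68.846
Step 2: 85 μL + 9.6 mL = 9685 μL total → factor 9685/85 = 113.94
Step 3: 7-fold → factor 7
Step 4: 35 μL + 600 μL = 635 μL total → factor 635/35 = 18.143
Dilution factor through tube #4 = 68.846 × 113.94 × 7 × 18.143 = 9.9624 × 10^5
[tube #4] = 5.00 × 10^9 particles/mL / 9.9624 × 10^5 = 5.02 × 10^3 particles/mL

5.02 × 10^3 particles/mL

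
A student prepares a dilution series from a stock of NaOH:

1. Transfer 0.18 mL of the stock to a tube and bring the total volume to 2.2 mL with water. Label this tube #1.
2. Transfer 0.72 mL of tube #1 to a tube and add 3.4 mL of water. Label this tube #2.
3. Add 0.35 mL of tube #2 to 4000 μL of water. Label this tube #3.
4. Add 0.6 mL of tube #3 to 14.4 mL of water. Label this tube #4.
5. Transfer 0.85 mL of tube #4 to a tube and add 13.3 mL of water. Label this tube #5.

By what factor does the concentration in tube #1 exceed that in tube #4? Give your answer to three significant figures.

Step 1: 0.18 mL brought to 2.2 mL → factor 2.2/0.18 = 12.222
Step 2: 0.72 mL + 3.4 mL = 4.12 mL total → factor 4.12/0.72 = 5.7222
Step 3: 0.35 mL + 4000 μL = 4.35 mL total → factor 4.35/0.35 = 12.429
Step 4: 0.6 mL + 14.4 mL = 15 mL total → factor 15/0.6 = 25
Dilution factor to tube #1 = 12.222; to tube #4 = 21731
[tube #1]/[tube #4] = (factor to tube #4)/(factor to tube #1) = 21731/12.222 = 1.78 × 10^3

1.78 × 10^3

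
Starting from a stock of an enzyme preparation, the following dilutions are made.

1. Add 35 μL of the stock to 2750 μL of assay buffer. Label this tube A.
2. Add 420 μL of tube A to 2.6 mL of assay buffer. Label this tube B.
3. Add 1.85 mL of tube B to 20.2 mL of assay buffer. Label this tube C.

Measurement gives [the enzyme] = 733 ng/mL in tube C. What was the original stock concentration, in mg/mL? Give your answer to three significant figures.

Step 1: 35 μL + 2750 μL = 2785 μL total → factor 2785/35 = 79.571
Step 2: 420 μL + 2.6 mL = 3020 μL total → factor 3020/420 = 7.1905
Step 3: 1.85 mL + 20.2 mL = 22.05 mL total → factor 22.05/1.85 = 11.919
Overall dilution factor = 79.571 × 7.1905 × 11.919 = 6819.5
Stock = 733 ng/mL × 6819.5 = 4.999 × 10^6 ng/mL = 5.00 mg/mL

5.00 mg/mL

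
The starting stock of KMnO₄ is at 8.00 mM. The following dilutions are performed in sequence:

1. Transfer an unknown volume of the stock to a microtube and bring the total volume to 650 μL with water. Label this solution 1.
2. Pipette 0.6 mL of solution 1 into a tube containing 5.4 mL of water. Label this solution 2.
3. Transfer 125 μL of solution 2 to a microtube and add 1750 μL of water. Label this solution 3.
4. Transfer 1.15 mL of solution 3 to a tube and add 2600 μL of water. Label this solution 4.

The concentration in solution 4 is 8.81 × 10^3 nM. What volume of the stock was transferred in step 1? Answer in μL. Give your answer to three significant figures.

350 μL

Step 1: v brought to 650 μL → factor = 650 μL/v
Step 2: 0.6 mL + 5.4 mL = 6 mL total → factor 6/0.6 = 10
Step 3: 125 μL + 1750 μL = 1875 μL total → factor 1875/125 = 15
Step 4: 1.15 mL + 2600 μL = 3.75 mL total → factor 3.75/1.15 = 3.2609
Product of known-step factors = 489.13
Overall factor = 8.00 mM / (8.81 × 10^3 nM) = 908.06
Step-1 factor = 908.06 / 489.13 = 1.8565
v = 650 μL / 1.8565 = 350 μL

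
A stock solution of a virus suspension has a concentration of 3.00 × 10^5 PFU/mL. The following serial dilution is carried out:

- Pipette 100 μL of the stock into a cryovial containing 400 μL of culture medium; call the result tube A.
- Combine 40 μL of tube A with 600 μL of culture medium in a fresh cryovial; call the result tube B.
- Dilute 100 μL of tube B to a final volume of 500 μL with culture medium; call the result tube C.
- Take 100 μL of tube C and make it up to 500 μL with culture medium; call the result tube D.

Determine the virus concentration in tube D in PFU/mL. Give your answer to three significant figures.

150 PFU/mL

Step 1: 100 μL + 400 μL = 500 μL total → factor 500/100 = 5
Step 2: 40 μL + 600 μL = 640 μL total → factor 640/40 = 16
Step 3: 100 μL brought to 500 μL → factor 500/100 = 5
Step 4: 100 μL brought to 500 μL → factor 500/100 = 5
Overall dilution factor = 5 × 16 × 5 × 5 = 2000
Final = 3.00 × 10^5 PFU/mL / 2000 = 150 PFU/mL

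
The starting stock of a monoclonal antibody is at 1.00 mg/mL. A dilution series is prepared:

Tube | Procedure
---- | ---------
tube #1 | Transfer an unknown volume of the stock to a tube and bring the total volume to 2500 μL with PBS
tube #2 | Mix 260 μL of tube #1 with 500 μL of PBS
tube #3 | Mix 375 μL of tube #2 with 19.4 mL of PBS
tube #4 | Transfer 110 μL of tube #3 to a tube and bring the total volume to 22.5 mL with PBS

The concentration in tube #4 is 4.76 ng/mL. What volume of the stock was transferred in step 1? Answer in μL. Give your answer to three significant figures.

Step 1: v brought to 2500 μL → factor = 2500 μL/v
Step 2: 260 μL + 500 μL = 760 μL total → factor 760/260 = 2.9231
Step 3: 375 μL + 19.4 mL = 19775 μL total → factor 19775/375 = 52.733
Step 4: 110 μL brought to 22.5 mL → factor 22500/110 = 204.55
Product of known-step factors = 31529
Overall factor = 1.00 mg/mL / (4.76 ng/mL) = 2.1008 × 10^5
Step-1 factor = 2.1008 × 10^5 / 31529 = 6.6631
v = 2500 μL / 6.6631 = 375 μL

375 μL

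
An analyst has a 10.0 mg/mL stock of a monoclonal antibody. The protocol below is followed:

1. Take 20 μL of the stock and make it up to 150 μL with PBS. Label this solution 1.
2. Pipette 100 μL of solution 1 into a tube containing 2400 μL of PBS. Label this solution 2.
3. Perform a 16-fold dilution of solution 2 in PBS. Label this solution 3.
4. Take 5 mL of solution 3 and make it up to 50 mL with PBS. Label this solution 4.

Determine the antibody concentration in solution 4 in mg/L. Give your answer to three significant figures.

Step 1: 20 μL brought to 150 μL → factor 150/20 = 7.5
Step 2: 100 μL + 2400 μL = 2500 μL total → factor 2500/100 = 25
Step 3: 16-fold → factor 16
Step 4: 5 mL brought to 50 mL → factor 50/5 = 10
Overall dilution factor = 7.5 × 25 × 16 × 10 = 30000
Final = 10.0 mg/mL / 30000 = 0.0003333 mg/mL = 0.333 mg/L

0.333 mg/L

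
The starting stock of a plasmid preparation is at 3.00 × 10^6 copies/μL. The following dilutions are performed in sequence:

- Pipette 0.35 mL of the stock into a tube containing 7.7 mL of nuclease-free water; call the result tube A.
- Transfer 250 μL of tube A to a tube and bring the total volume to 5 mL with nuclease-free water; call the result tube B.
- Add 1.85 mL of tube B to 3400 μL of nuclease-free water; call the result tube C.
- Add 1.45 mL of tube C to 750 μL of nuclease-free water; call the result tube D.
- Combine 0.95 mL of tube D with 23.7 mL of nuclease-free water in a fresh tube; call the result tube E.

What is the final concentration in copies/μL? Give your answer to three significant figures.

Step 1: 0.35 mL + 7.7 mL = 8.05 mL total → factor 8.05/0.35 = 23
Step 2: 250 μL brought to 5 mL → factor 5000/250 = 20
Step 3: 1.85 mL + 3400 μL = 5.25 mL total → factor 5.25/1.85 = 2.8378
Step 4: 1.45 mL + 750 μL = 2.2 mL total → factor 2.2/1.45 = 1.5172
Step 5: 0.95 mL + 23.7 mL = 24.65 mL total → factor 24.65/0.95 = 25.947
Overall dilution factor = 23 × 20 × 2.8378 × 1.5172 × 25.947 = 51392
Final = 3.00 × 10^6 copies/μL / 51392 = 58.4 copies/μL

58.4 copies/μL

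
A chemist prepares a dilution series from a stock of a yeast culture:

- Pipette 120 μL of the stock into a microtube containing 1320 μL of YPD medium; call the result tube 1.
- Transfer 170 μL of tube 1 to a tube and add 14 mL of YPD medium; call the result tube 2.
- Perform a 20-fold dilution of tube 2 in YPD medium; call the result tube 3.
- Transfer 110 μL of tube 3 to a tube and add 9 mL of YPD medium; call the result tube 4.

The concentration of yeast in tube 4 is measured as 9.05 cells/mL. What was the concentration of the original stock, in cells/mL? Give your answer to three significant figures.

1.50 × 10^7 cells/mL

Step 1: 120 μL + 1320 μL = 1440 μL total → factor 1440/120 = 12
Step 2: 170 μL + 14 mL = 14170 μL total → factor 14170/170 = 83.353
Step 3: 20-fold → factor 20
Step 4: 110 μL + 9 mL = 9110 μL total → factor 9110/110 = 82.818
Overall dilution factor = 12 × 83.353 × 20 × 82.818 = 1.6568 × 10^6
Stock = 9.05 cells/mL × 1.6568 × 10^6 = 1.50 × 10^7 cells/mL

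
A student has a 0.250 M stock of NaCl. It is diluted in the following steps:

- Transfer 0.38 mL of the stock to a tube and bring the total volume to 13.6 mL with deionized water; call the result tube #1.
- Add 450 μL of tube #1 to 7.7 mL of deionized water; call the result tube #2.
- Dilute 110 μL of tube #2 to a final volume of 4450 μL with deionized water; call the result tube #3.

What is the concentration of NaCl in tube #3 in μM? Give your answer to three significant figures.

Step 1: 0.38 mL brought to 13.6 mL → factor 13.6/0.38 = 35.789
Step 2: 450 μL + 7.7 mL = 8150 μL total → factor 8150/450 = 18.111
Step 3: 110 μL brought to 4450 μL → factor 4450/110 = 40.455
Overall dilution factor = 35.789 × 18.111 × 40.455 = 26222
Final = 0.250 M / 26222 = 9.534 × 10^-6 M = 9.53 μM

9.53 μM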